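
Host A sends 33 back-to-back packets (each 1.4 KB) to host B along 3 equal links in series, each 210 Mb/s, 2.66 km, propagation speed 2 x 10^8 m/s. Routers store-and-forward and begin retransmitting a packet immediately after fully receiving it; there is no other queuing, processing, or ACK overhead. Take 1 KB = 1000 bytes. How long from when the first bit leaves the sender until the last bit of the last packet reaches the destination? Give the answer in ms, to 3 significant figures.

1.91 ms

Per-hop transmission t_tx = L/R = 11200/210000000 = 0.0533333 ms.
Per-hop propagation t_prop = 2660/200000000 = 0.0133 ms.
Pipeline fill: first packet needs 3·t_tx to clear all hops; remaining 32 packets each add one t_tx.
Total = (3+33-1)·t_tx + 3·t_prop = 35·0.0533333 + 3·0.0133 = 1.91 ms.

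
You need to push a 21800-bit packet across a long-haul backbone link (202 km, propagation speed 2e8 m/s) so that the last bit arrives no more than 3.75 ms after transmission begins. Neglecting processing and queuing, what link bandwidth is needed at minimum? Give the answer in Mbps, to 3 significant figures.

7.96 Mbps

Propagation delay = 202000 / 200000000 = 1.01 ms.
Transmission budget = 3.75 − 1.01 = 2.74 ms.
R ≥ L / t_tx = 21800 bits / 0.00274 s = 7.96 Mbps.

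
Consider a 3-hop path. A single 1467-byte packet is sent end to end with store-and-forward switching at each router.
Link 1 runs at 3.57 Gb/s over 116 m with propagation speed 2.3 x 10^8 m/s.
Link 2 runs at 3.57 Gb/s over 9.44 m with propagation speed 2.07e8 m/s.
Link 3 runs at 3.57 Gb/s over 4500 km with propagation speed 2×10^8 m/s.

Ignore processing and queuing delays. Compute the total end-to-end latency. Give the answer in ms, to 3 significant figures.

22.5 ms

L = 1467 × 8 = 11736 bits.
Transmission delay per hop = L/R = 11736/3570000000 = 0.00328739 ms; 3 hops → 0.00986218 ms.
Propagation delays (d/s per hop): 0.000504348, 4.56039e-05, 22.5 ms; sum = 22.5005 ms.
End-to-end = 22.5 ms.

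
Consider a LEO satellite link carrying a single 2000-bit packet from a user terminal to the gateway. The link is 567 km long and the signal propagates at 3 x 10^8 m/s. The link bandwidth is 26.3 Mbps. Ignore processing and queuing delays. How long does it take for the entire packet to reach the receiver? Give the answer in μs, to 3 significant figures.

Transmission delay = L/R = 2000 / 26300000 = 76.0456 μs.
Propagation delay = d/s = 567000 m / 300000000 m/s = 1890 μs.
Total = 1970 μs.

1970 μs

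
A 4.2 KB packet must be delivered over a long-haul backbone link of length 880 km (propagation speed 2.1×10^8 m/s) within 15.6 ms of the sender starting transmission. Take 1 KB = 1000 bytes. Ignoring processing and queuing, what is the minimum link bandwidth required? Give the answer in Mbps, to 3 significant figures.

L = 33600 bits.
Propagation delay = 880000 / 210000000 = 4.19048 ms.
Transmission budget = 15.6 − 4.19048 = 11.4095 ms.
R ≥ L / t_tx = 33600 bits / 0.0114095 s = 2.94 Mbps.

2.94 Mbps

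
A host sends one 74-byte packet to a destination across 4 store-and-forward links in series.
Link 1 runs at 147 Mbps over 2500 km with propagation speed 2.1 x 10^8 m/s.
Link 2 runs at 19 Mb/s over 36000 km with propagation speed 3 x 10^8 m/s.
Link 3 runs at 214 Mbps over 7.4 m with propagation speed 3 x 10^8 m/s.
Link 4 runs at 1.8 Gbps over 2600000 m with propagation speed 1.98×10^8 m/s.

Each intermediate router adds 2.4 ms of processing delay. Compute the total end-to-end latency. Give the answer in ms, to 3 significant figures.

L = 74 × 8 = 592 bits.
Transmission delays (L/R per hop): 0.00402721, 0.0311579, 0.00276636, 0.000328889 ms; sum = 0.0382803 ms.
Propagation delays (d/s per hop): 11.9048, 120, 2.46667e-05, 13.1313 ms; sum = 145.036 ms.
Processing at 3 router(s): 3 × 2.4 ms = 7.2 ms.
End-to-end = 152 ms.

152 ms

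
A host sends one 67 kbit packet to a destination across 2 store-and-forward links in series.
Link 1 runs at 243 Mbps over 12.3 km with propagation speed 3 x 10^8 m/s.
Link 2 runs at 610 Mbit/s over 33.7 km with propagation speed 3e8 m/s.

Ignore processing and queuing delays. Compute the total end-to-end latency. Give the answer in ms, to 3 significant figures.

0.539 ms

L = 67000 bits.
Transmission delays (L/R per hop): 0.27572, 0.109836 ms; sum = 0.385556 ms.
Propagation delays (d/s per hop): 0.041, 0.112333 ms; sum = 0.153333 ms.
End-to-end = 0.539 ms.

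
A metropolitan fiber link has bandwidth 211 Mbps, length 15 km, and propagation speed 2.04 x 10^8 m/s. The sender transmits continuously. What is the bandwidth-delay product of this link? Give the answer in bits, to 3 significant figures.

15500 bits

Propagation delay = 15000 / 204000000 = 7.35294e-05 s.
BDP = R × t_prop = 211000000 × 7.35294e-05 = 15514.7 bits.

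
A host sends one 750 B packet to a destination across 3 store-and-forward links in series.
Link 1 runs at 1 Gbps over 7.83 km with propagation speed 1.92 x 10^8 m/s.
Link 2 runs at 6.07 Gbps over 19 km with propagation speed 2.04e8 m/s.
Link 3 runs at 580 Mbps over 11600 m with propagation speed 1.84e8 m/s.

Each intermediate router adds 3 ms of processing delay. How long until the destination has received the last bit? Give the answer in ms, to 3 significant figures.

6.21 ms

L = 750 × 8 = 6000 bits.
Transmission delays (L/R per hop): 0.006, 0.000988468, 0.0103448 ms; sum = 0.0173333 ms.
Propagation delays (d/s per hop): 0.0407813, 0.0931373, 0.0630435 ms; sum = 0.196962 ms.
Processing at 2 router(s): 2 × 3 ms = 6 ms.
End-to-end = 6.21 ms.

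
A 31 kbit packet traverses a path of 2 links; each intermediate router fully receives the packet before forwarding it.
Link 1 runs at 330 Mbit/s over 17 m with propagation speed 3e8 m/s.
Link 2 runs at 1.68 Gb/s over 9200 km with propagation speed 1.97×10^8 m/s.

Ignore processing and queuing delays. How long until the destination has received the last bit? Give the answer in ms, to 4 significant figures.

46.81 ms

L = 31000 bits.
Transmission delays (L/R per hop): 0.0939394, 0.0184524 ms; sum = 0.112392 ms.
Propagation delays (d/s per hop): 5.66667e-05, 46.7005 ms; sum = 46.7006 ms.
End-to-end = 46.81 ms.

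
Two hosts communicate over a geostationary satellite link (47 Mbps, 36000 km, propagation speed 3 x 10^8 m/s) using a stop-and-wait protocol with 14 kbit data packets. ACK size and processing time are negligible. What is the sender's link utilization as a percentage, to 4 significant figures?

t_tx = L/R = 14000/47000000 = 0.000297872 s.
t_prop = 36000000/300000000 = 0.12 s; RTT = 0.24 s.
Cycle = t_tx + RTT = 0.240298 s.
Utilization = t_tx / cycle = 0.000297872/0.240298 = 0.1240 %.

0.1240 %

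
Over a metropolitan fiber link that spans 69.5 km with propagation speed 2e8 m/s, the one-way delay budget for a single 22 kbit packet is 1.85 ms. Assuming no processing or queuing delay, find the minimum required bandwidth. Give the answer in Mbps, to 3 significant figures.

14.6 Mbps

Propagation delay = 69500 / 200000000 = 0.3475 ms.
Transmission budget = 1.85 − 0.3475 = 1.5025 ms.
R ≥ L / t_tx = 22000 bits / 0.0015025 s = 14.6 Mbps.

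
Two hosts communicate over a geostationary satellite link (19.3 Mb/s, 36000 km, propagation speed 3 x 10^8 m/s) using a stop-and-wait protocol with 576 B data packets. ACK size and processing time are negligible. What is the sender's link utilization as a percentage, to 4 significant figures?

0.09938 %

t_tx = L/R = 4608/19300000 = 0.000238756 s.
t_prop = 36000000/300000000 = 0.12 s; RTT = 0.24 s.
Cycle = t_tx + RTT = 0.240239 s.
Utilization = t_tx / cycle = 0.000238756/0.240239 = 0.09938 %.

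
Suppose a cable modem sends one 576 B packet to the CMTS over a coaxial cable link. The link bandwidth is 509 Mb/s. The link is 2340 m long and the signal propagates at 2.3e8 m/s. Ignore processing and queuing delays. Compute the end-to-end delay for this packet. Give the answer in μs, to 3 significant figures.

19.2 μs

L = 576 × 8 = 4608 bits.
Transmission delay = L/R = 4608 / 509000000 = 9.05305 μs.
Propagation delay = d/s = 2340 m / 2.3e+08 m/s = 10.1739 μs.
Total = 19.2 μs.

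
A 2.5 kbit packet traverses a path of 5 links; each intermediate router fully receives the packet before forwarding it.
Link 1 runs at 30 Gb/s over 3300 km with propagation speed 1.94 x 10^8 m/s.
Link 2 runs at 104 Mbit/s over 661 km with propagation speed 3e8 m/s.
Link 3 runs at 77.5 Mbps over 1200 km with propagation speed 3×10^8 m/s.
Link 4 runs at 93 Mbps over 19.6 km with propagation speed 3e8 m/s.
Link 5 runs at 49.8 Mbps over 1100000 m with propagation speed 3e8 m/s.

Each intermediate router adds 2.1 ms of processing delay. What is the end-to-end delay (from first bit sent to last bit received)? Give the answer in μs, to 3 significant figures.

35500 μs

L = 2500 bits.
Transmission delays (L/R per hop): 0.0833333, 24.0385, 32.2581, 26.8817, 50.2008 μs; sum = 133.462 μs.
Propagation delays (d/s per hop): 17010.3, 2203.33, 4000, 65.3333, 3666.67 μs; sum = 26945.6 μs.
Processing at 4 router(s): 4 × 2.1 ms = 8400 μs.
End-to-end = 35500 μs.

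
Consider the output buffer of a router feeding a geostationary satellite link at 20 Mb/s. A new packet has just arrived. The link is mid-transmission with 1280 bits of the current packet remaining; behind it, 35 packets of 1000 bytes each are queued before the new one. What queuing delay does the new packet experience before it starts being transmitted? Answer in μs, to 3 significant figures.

14100 μs

Each queued packet: L/R = 8000/20000000 = 400 μs.
35 queued → 14000 μs.
Plus remaining 1280 bits of current packet: 64 μs.
Queuing delay = 14100 μs.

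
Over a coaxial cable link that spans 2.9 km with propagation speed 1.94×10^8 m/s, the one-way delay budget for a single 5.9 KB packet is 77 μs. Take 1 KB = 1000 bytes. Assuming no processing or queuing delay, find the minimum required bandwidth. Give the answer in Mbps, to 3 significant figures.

L = 47200 bits.
Propagation delay = 2900 / 194000000 = 14.9485 μs.
Transmission budget = 77 − 14.9485 = 62.0515 μs.
R ≥ L / t_tx = 47200 bits / 6.20515e-05 s = 761 Mbps.

761 Mbps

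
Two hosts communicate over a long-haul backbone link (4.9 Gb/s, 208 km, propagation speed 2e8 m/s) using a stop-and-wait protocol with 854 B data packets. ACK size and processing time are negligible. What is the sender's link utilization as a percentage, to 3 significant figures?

t_tx = L/R = 6832/4900000000 = 1.39429e-06 s.
t_prop = 208000/200000000 = 0.00104 s; RTT = 0.00208 s.
Cycle = t_tx + RTT = 0.00208139 s.
Utilization = t_tx / cycle = 1.39429e-06/0.00208139 = 0.0670 %.

0.0670 %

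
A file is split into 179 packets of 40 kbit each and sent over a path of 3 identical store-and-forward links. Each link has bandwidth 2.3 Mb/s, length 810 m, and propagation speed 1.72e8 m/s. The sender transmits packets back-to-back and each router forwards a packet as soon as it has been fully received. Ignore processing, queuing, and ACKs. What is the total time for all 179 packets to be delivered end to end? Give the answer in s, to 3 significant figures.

3.15 s

Per-hop transmission t_tx = L/R = 40000/2300000 = 0.0173913 s.
Per-hop propagation t_prop = 810/172000000 = 4.7093e-06 s.
Pipeline fill: first packet needs 3·t_tx to clear all hops; remaining 178 packets each add one t_tx.
Total = (3+179-1)·t_tx + 3·t_prop = 181·0.0173913 + 3·4.7093e-06 = 3.15 s.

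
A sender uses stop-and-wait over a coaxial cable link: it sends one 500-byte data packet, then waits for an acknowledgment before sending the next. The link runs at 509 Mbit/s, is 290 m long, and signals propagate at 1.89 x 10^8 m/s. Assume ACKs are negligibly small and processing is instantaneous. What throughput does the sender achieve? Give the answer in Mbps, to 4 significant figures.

366.1 Mbps

t_tx = L/R = 4000/509000000 = 7.85855e-06 s.
t_prop = 290/189000000 = 1.53439e-06 s; RTT = 3.06878e-06 s.
Cycle = t_tx + RTT = 1.09273e-05 s.
Throughput = L / cycle = 4000 / 1.09273e-05 = 366.1 Mbps.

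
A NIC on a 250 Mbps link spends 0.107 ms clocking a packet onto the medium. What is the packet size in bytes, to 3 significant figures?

3340 bytes

L = R × t_tx = 250000000 b/s × 0.000107 s = 26750 bits.
In bytes: 26750 / 8 = 3340 bytes.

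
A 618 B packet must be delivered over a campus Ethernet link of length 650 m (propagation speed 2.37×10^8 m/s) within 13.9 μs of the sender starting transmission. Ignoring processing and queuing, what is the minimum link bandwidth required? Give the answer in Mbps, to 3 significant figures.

L = 4944 bits.
Propagation delay = 650 / 237000000 = 2.74262 μs.
Transmission budget = 13.9 − 2.74262 = 11.1574 μs.
R ≥ L / t_tx = 4944 bits / 1.11574e-05 s = 443 Mbps.

443 Mbps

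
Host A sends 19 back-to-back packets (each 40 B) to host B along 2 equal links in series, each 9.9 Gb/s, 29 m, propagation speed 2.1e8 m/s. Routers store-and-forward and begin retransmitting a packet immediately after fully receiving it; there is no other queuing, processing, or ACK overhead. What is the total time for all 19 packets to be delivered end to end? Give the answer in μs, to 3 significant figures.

Per-hop transmission t_tx = L/R = 320/9900000000 = 0.0323232 μs.
Per-hop propagation t_prop = 29/210000000 = 0.138095 μs.
Pipeline fill: first packet needs 2·t_tx to clear all hops; remaining 18 packets each add one t_tx.
Total = (2+19-1)·t_tx + 2·t_prop = 20·0.0323232 + 2·0.138095 = 0.923 μs.

0.923 μs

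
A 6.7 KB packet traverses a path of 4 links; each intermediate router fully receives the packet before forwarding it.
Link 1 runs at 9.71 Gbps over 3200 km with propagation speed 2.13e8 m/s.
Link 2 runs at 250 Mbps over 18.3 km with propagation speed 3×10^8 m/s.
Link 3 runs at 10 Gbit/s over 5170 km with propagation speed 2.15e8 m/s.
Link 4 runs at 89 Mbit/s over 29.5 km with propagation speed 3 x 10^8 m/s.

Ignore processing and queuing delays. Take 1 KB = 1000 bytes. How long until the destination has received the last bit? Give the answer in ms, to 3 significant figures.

40.1 ms

L = 53600 bits.
Transmission delays (L/R per hop): 0.00552008, 0.2144, 0.00536, 0.602247 ms; sum = 0.827527 ms.
Propagation delays (d/s per hop): 15.0235, 0.061, 24.0465, 0.0983333 ms; sum = 39.2293 ms.
End-to-end = 40.1 ms.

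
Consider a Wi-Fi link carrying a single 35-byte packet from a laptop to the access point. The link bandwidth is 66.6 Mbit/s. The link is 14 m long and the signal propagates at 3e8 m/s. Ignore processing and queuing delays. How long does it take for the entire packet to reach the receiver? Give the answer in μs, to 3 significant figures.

L = 35 × 8 = 280 bits.
Transmission delay = L/R = 280 / 6.66e+07 = 4.2042 μs.
Propagation delay = d/s = 14 m / 300000000 m/s = 0.0466667 μs.
Total = 4.25 μs.

4.25 μs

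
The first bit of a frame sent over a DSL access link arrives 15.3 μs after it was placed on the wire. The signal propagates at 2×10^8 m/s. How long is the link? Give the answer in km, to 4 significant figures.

3.060 km

d = s × t_prop = 200000000 × 1.53e-05 = 3.060 km.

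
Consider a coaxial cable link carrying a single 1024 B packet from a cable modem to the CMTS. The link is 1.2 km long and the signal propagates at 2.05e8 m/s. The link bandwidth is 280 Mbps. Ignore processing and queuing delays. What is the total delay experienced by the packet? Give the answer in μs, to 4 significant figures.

35.11 μs

L = 1024 × 8 = 8192 bits.
Transmission delay = L/R = 8192 / 280000000 = 29.2571 μs.
Propagation delay = d/s = 1200 m / 2.05e+08 m/s = 5.85366 μs.
Total = 35.11 μs.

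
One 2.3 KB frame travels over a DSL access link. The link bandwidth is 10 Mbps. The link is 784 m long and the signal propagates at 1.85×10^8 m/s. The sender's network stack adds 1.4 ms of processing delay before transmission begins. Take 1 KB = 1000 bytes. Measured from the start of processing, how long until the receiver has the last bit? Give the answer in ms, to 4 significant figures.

3.244 ms

L = 18400 bits.
Transmission delay = L/R = 18400 / 10000000 = 1.84 ms.
Propagation delay = d/s = 784 m / 185000000 m/s = 0.00423784 ms.
Plus processing delay 1.4 ms = 1.4 ms.
Total = 3.244 ms.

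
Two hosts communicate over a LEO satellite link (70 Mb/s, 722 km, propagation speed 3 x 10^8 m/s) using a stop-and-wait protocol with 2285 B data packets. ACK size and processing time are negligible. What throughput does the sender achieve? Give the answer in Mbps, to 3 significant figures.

3.60 Mbps

t_tx = L/R = 18280/70000000 = 0.000261143 s.
t_prop = 722000/300000000 = 0.00240667 s; RTT = 0.00481333 s.
Cycle = t_tx + RTT = 0.00507448 s.
Throughput = L / cycle = 18280 / 0.00507448 = 3.60 Mbps.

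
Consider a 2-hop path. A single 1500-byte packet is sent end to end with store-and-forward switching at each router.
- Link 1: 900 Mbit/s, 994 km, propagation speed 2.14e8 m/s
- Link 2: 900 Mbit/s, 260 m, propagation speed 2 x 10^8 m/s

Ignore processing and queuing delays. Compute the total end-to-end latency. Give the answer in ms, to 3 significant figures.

L = 1500 × 8 = 12000 bits.
Transmission delay per hop = L/R = 12000/900000000 = 0.0133333 ms; 2 hops → 0.0266667 ms.
Propagation delays (d/s per hop): 4.64486, 0.0013 ms; sum = 4.64616 ms.
End-to-end = 4.67 ms.

4.67 ms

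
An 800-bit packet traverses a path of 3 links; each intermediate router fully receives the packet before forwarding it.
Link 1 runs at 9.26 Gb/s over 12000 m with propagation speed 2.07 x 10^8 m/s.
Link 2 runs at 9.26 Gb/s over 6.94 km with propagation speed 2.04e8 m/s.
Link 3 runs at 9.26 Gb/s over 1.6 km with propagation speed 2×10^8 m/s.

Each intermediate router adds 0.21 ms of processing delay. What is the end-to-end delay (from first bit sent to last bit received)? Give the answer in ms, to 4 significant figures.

Transmission delay per hop = L/R = 800/9260000000 = 8.63931e-05 ms; 3 hops → 0.000259179 ms.
Propagation delays (d/s per hop): 0.057971, 0.0340196, 0.008 ms; sum = 0.0999906 ms.
Processing at 2 router(s): 2 × 0.21 ms = 0.42 ms.
End-to-end = 0.5202 ms.

0.5202 ms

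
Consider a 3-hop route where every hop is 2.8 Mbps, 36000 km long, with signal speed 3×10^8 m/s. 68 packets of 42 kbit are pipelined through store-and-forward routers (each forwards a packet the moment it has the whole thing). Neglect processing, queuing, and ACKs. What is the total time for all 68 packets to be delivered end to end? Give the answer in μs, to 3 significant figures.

1410000 μs

Per-hop transmission t_tx = L/R = 42000/2800000 = 15000 μs.
Per-hop propagation t_prop = 36000000/300000000 = 120000 μs.
Pipeline fill: first packet needs 3·t_tx to clear all hops; remaining 67 packets each add one t_tx.
Total = (3+68-1)·t_tx + 3·t_prop = 70·15000 + 3·120000 = 1410000 μs.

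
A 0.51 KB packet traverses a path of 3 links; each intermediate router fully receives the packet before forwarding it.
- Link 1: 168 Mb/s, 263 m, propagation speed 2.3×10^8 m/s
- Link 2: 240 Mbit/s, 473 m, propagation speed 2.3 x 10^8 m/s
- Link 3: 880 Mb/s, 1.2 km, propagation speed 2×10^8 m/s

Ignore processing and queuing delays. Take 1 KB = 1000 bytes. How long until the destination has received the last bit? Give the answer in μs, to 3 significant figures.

L = 4080 bits.
Transmission delays (L/R per hop): 24.2857, 17, 4.63636 μs; sum = 45.9221 μs.
Propagation delays (d/s per hop): 1.14348, 2.05652, 6 μs; sum = 9.2 μs.
End-to-end = 55.1 μs.

55.1 μs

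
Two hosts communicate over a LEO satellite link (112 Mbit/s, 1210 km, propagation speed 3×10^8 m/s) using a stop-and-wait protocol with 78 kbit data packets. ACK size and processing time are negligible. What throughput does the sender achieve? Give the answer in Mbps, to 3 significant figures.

8.90 Mbps

t_tx = L/R = 78000/112000000 = 0.000696429 s.
t_prop = 1210000/300000000 = 0.00403333 s; RTT = 0.00806667 s.
Cycle = t_tx + RTT = 0.0087631 s.
Throughput = L / cycle = 78000 / 0.0087631 = 8.90 Mbps.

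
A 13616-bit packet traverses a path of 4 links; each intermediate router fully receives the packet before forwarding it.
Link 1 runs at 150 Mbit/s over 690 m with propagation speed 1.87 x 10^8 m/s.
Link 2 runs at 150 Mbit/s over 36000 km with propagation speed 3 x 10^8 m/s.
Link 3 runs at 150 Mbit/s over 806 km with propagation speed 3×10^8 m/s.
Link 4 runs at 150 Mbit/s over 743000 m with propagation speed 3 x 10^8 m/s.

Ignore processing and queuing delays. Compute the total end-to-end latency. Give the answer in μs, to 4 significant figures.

125500 μs

Transmission delay per hop = L/R = 13616/150000000 = 90.7733 μs; 4 hops → 363.093 μs.
Propagation delays (d/s per hop): 3.68984, 120000, 2686.67, 2476.67 μs; sum = 125167 μs.
End-to-end = 125500 μs.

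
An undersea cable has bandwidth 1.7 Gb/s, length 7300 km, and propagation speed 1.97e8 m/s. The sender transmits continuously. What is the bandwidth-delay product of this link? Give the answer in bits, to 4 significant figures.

62990000 bits

Propagation delay = 7300000 / 197000000 = 0.0370558 s.
BDP = R × t_prop = 1700000000 × 0.0370558 = 62994900 bits.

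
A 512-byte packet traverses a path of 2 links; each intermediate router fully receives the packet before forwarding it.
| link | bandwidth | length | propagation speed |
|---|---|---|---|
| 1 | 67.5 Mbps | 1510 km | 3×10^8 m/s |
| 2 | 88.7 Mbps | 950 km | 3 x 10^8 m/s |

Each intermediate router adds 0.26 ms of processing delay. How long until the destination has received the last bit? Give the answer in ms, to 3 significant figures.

8.57 ms

L = 512 × 8 = 4096 bits.
Transmission delays (L/R per hop): 0.0606815, 0.0461781 ms; sum = 0.10686 ms.
Propagation delays (d/s per hop): 5.03333, 3.16667 ms; sum = 8.2 ms.
Processing at 1 router(s): 1 × 0.26 ms = 0.26 ms.
End-to-end = 8.57 ms.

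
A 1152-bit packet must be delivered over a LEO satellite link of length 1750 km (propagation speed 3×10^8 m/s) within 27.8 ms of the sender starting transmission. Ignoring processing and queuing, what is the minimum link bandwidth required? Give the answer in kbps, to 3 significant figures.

52.4 kbps

Propagation delay = 1750000 / 300000000 = 5.83333 ms.
Transmission budget = 27.8 − 5.83333 = 21.9667 ms.
R ≥ L / t_tx = 1152 bits / 0.0219667 s = 52.4 kbps.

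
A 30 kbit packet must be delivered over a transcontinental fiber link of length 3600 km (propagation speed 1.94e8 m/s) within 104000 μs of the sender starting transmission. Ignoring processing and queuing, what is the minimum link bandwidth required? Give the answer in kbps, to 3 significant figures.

351 kbps

Propagation delay = 3600000 / 194000000 = 18556.7 μs.
Transmission budget = 104000 − 18556.7 = 85443.3 μs.
R ≥ L / t_tx = 30000 bits / 0.0854433 s = 351 kbps.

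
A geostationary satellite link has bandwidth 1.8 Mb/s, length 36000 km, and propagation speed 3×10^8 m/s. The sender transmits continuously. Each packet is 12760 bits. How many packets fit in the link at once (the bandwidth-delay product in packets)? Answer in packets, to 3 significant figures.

16.9 packets

Propagation delay = 36000000 / 300000000 = 0.12 s.
BDP = R × t_prop = 1800000 × 0.12 = 216000 bits.
In packets of 12760 bits: 16.9 packets.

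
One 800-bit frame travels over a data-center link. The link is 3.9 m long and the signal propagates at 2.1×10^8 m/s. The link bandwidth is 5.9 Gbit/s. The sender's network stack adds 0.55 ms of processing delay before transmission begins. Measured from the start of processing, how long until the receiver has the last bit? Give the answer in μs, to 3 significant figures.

550 μs

Transmission delay = L/R = 800 / 5900000000 = 0.135593 μs.
Propagation delay = d/s = 3.9 m / 210000000 m/s = 0.0185714 μs.
Plus processing delay 0.55 ms = 550 μs.
Total = 550 μs.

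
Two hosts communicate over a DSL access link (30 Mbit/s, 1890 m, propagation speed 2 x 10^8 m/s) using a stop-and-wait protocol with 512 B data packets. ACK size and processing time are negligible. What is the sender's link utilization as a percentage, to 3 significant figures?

t_tx = L/R = 4096/30000000 = 0.000136533 s.
t_prop = 1890/200000000 = 9.45e-06 s; RTT = 1.89e-05 s.
Cycle = t_tx + RTT = 0.000155433 s.
Utilization = t_tx / cycle = 0.000136533/0.000155433 = 87.8 %.

87.8 %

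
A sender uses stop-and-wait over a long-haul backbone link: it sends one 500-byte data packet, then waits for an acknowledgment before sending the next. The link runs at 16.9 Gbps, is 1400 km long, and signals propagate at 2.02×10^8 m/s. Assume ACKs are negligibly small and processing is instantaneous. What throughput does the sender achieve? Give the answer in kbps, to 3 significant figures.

t_tx = L/R = 4000/1.69e+10 = 2.36686e-07 s.
t_prop = 1400000/202000000 = 0.00693069 s; RTT = 0.0138614 s.
Cycle = t_tx + RTT = 0.0138616 s.
Throughput = L / cycle = 4000 / 0.0138616 = 289 kbps.

289 kbps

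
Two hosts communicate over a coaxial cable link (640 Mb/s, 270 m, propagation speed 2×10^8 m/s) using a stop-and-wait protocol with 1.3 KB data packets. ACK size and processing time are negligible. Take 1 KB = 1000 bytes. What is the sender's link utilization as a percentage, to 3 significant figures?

85.8 %

t_tx = L/R = 10400/640000000 = 1.625e-05 s.
t_prop = 270/200000000 = 1.35e-06 s; RTT = 2.7e-06 s.
Cycle = t_tx + RTT = 1.895e-05 s.
Utilization = t_tx / cycle = 1.625e-05/1.895e-05 = 85.8 %.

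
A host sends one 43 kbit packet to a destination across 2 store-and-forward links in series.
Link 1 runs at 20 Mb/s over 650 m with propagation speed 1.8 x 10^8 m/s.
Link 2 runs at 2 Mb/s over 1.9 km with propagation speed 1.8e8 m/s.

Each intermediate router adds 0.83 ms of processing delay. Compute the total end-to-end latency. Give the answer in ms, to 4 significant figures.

24.49 ms

L = 43000 bits.
Transmission delays (L/R per hop): 2.15, 21.5 ms; sum = 23.65 ms.
Propagation delays (d/s per hop): 0.00361111, 0.0105556 ms; sum = 0.0141667 ms.
Processing at 1 router(s): 1 × 0.83 ms = 0.83 ms.
End-to-end = 24.49 ms.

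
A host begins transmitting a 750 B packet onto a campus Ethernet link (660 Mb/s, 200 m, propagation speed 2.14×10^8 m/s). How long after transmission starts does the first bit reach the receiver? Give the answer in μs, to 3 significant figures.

First bit experiences only propagation delay: d/s = 200/214000000 = 0.935 μs.

0.935 μs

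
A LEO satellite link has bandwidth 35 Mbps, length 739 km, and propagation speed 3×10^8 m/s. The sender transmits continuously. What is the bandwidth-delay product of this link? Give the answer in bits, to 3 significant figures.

Propagation delay = 739000 / 300000000 = 0.00246333 s.
BDP = R × t_prop = 35000000 × 0.00246333 = 86216.7 bits.

86200 bits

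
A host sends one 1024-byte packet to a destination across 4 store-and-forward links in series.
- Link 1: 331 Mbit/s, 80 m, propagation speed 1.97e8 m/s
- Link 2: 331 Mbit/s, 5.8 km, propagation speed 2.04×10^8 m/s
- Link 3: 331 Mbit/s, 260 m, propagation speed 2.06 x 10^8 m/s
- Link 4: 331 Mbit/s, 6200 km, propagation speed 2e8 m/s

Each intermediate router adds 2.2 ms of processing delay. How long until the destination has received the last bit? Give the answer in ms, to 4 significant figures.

37.73 ms

L = 1024 × 8 = 8192 bits.
Transmission delay per hop = L/R = 8192/331000000 = 0.0247492 ms; 4 hops → 0.098997 ms.
Propagation delays (d/s per hop): 0.000406091, 0.0284314, 0.00126214, 31 ms; sum = 31.0301 ms.
Processing at 3 router(s): 3 × 2.2 ms = 6.6 ms.
End-to-end = 37.73 ms.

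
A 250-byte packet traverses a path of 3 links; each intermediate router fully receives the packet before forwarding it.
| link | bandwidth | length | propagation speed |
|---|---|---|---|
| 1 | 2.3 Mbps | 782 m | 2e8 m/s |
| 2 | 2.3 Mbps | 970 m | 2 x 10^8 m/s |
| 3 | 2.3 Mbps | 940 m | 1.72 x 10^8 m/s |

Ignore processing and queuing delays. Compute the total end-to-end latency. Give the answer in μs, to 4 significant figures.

2623 μs

L = 250 × 8 = 2000 bits.
Transmission delay per hop = L/R = 2000/2300000 = 869.565 μs; 3 hops → 2608.7 μs.
Propagation delays (d/s per hop): 3.91, 4.85, 5.46512 μs; sum = 14.2251 μs.
End-to-end = 2623 μs.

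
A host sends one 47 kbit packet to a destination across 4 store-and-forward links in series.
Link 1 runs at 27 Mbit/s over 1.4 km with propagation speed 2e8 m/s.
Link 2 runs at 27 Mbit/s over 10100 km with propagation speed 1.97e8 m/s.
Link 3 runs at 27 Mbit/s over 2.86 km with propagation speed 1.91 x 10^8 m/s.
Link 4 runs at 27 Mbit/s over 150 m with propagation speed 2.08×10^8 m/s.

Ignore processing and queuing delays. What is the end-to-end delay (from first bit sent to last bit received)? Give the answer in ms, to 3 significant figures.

58.3 ms

L = 47000 bits.
Transmission delay per hop = L/R = 47000/27000000 = 1.74074 ms; 4 hops → 6.96296 ms.
Propagation delays (d/s per hop): 0.007, 51.269, 0.0149738, 0.000721154 ms; sum = 51.2917 ms.
End-to-end = 58.3 ms.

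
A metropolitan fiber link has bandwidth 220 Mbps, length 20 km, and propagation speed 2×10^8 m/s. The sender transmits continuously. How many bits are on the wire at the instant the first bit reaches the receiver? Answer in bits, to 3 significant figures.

22000 bits

Propagation delay = 20000 / 200000000 = 0.0001 s.
BDP = R × t_prop = 220000000 × 0.0001 = 22000 bits.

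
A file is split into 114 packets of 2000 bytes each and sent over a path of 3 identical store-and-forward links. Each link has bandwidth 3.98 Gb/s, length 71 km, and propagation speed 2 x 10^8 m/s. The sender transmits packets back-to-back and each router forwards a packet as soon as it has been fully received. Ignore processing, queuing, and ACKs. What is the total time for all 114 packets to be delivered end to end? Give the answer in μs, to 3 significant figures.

1530 μs

Per-hop transmission t_tx = L/R = 16000/3980000000 = 4.0201 μs.
Per-hop propagation t_prop = 71000/200000000 = 355 μs.
Pipeline fill: first packet needs 3·t_tx to clear all hops; remaining 113 packets each add one t_tx.
Total = (3+114-1)·t_tx + 3·t_prop = 116·4.0201 + 3·355 = 1530 μs.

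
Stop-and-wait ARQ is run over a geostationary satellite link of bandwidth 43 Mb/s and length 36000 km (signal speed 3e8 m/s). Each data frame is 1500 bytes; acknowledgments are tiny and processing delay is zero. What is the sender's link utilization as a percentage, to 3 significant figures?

t_tx = L/R = 12000/43000000 = 0.00027907 s.
t_prop = 36000000/300000000 = 0.12 s; RTT = 0.24 s.
Cycle = t_tx + RTT = 0.240279 s.
Utilization = t_tx / cycle = 0.00027907/0.240279 = 0.116 %.

0.116 %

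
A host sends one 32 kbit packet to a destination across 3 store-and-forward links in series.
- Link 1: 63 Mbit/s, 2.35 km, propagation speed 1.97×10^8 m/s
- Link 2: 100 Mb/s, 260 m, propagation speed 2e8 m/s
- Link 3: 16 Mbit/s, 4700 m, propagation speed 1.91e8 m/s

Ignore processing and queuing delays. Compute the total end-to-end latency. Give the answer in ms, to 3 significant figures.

2.87 ms

L = 32000 bits.
Transmission delays (L/R per hop): 0.507937, 0.32, 2 ms; sum = 2.82794 ms.
Propagation delays (d/s per hop): 0.0119289, 0.0013, 0.0246073 ms; sum = 0.0378363 ms.
End-to-end = 2.87 ms.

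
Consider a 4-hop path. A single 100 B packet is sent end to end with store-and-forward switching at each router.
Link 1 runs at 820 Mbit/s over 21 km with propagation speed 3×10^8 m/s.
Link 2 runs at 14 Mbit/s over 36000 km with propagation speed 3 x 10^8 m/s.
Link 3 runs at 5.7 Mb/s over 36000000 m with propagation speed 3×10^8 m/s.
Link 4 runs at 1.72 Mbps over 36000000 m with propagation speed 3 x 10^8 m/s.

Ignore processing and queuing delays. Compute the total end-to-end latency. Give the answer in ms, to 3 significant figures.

L = 100 × 8 = 800 bits.
Transmission delays (L/R per hop): 0.00097561, 0.0571429, 0.140351, 0.465116 ms; sum = 0.663586 ms.
Propagation delays (d/s per hop): 0.07, 120, 120, 120 ms; sum = 360.07 ms.
End-to-end = 361 ms.

361 ms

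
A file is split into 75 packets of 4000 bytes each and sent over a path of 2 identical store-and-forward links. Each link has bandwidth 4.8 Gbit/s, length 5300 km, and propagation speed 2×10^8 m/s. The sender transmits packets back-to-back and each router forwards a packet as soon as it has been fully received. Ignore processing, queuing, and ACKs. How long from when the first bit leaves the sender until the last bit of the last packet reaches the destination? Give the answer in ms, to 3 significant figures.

Per-hop transmission t_tx = L/R = 32000/4800000000 = 0.00666667 ms.
Per-hop propagation t_prop = 5300000/200000000 = 26.5 ms.
Pipeline fill: first packet needs 2·t_tx to clear all hops; remaining 74 packets each add one t_tx.
Total = (2+75-1)·t_tx + 2·t_prop = 76·0.00666667 + 2·26.5 = 53.5 ms.

53.5 ms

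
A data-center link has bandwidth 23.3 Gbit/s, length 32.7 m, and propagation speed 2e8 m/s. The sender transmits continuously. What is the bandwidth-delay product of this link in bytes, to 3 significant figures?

476 bytes

Propagation delay = 32.7 / 200000000 = 1.635e-07 s.
BDP = R × t_prop = 23300000000 × 1.635e-07 = 3809.55 bits.
In bytes: 3809.55/8 = 476 bytes.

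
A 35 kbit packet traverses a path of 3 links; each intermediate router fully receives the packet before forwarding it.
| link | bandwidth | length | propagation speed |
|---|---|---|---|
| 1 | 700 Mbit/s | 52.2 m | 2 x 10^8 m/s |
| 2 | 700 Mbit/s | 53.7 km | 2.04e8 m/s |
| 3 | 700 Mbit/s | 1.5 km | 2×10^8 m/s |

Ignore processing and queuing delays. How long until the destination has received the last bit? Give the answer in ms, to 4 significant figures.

0.4210 ms

L = 35000 bits.
Transmission delay per hop = L/R = 35000/700000000 = 0.05 ms; 3 hops → 0.15 ms.
Propagation delays (d/s per hop): 0.000261, 0.263235, 0.0075 ms; sum = 0.270996 ms.
End-to-end = 0.4210 ms.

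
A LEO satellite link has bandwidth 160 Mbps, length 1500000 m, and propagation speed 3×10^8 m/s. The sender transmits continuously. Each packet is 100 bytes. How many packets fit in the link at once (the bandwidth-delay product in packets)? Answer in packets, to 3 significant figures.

Propagation delay = 1500000 / 300000000 = 0.005 s.
BDP = R × t_prop = 160000000 × 0.005 = 800000 bits.
In packets of 800 bits: 1000 packets.

1000 packets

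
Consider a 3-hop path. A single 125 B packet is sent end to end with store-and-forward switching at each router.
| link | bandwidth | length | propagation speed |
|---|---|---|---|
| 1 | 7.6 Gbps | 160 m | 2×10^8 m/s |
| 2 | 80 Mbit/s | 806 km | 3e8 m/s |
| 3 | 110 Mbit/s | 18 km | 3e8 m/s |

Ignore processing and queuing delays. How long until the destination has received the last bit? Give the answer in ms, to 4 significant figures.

2.769 ms

L = 125 × 8 = 1000 bits.
Transmission delays (L/R per hop): 0.000131579, 0.0125, 0.00909091 ms; sum = 0.0217225 ms.
Propagation delays (d/s per hop): 0.0008, 2.68667, 0.06 ms; sum = 2.74747 ms.
End-to-end = 2.769 ms.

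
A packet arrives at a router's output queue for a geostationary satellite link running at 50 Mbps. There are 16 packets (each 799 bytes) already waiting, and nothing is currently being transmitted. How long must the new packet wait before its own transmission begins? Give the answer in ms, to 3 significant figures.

Each queued packet: L/R = 6392/50000000 = 0.12784 ms.
16 queued → 2.04544 ms.
Queuing delay = 2.05 ms.

2.05 ms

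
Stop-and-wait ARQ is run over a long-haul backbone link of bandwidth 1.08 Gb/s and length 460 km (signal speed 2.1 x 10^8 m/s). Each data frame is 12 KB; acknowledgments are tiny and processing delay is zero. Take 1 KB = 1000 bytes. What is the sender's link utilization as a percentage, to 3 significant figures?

t_tx = L/R = 96000/1080000000 = 8.88889e-05 s.
t_prop = 460000/210000000 = 0.00219048 s; RTT = 0.00438095 s.
Cycle = t_tx + RTT = 0.00446984 s.
Utilization = t_tx / cycle = 8.88889e-05/0.00446984 = 1.99 %.

1.99 %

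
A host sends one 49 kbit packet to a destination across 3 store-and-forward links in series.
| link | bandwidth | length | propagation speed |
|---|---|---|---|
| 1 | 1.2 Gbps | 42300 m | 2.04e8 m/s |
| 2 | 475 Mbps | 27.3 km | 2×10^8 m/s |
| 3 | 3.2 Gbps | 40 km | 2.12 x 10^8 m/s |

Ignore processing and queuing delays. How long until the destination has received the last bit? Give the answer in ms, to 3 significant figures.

L = 49000 bits.
Transmission delays (L/R per hop): 0.0408333, 0.103158, 0.0153125 ms; sum = 0.159304 ms.
Propagation delays (d/s per hop): 0.207353, 0.1365, 0.188679 ms; sum = 0.532532 ms.
End-to-end = 0.692 ms.

0.692 ms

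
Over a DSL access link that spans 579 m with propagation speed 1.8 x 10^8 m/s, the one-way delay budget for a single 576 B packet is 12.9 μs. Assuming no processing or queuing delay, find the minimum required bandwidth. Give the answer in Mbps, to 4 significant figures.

475.9 Mbps

L = 4608 bits.
Propagation delay = 579 / 180000000 = 3.21667 μs.
Transmission budget = 12.9 − 3.21667 = 9.68333 μs.
R ≥ L / t_tx = 4608 bits / 9.68333e-06 s = 475.9 Mbps.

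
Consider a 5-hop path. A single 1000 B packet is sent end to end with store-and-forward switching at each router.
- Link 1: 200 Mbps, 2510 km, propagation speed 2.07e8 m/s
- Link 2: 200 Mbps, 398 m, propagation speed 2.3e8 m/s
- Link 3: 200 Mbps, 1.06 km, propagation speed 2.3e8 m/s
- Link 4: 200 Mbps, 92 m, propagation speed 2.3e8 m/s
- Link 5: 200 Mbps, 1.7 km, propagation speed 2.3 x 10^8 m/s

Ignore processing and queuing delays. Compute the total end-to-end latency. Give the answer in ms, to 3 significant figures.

12.3 ms

L = 1000 × 8 = 8000 bits.
Transmission delay per hop = L/R = 8000/200000000 = 0.04 ms; 5 hops → 0.2 ms.
Propagation delays (d/s per hop): 12.1256, 0.00173043, 0.0046087, 0.0004, 0.0073913 ms; sum = 12.1397 ms.
End-to-end = 12.3 ms.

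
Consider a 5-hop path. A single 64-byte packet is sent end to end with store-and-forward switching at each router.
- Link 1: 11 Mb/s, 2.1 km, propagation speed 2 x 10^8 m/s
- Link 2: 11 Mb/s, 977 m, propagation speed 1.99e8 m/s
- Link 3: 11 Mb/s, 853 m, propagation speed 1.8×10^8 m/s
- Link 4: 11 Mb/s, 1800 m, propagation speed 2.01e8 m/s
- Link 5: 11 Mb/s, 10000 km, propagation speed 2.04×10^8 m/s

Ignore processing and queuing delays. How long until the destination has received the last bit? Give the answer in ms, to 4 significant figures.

49.28 ms

L = 64 × 8 = 512 bits.
Transmission delay per hop = L/R = 512/11000000 = 0.0465455 ms; 5 hops → 0.232727 ms.
Propagation delays (d/s per hop): 0.0105, 0.00490955, 0.00473889, 0.00895522, 49.0196 ms; sum = 49.0487 ms.
End-to-end = 49.28 ms.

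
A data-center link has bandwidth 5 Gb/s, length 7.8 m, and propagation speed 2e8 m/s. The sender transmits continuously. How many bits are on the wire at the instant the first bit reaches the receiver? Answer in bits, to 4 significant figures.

195.0 bits

Propagation delay = 7.8 / 200000000 = 3.9e-08 s.
BDP = R × t_prop = 5000000000 × 3.9e-08 = 195 bits.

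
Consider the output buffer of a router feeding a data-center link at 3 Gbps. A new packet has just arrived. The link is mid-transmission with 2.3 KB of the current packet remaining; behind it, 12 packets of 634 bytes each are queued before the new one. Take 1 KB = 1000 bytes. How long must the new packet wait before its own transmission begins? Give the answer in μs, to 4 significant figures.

26.42 μs

Each queued packet: L/R = 5072/3000000000 = 1.69067 μs.
12 queued → 20.288 μs.
Plus remaining 18400 bits of current packet: 6.13333 μs.
Queuing delay = 26.42 μs.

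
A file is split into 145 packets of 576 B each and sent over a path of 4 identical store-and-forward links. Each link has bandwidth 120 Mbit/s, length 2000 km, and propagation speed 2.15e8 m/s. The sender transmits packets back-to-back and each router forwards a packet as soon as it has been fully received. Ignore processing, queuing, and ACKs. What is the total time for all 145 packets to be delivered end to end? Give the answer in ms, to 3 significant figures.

Per-hop transmission t_tx = L/R = 4608/120000000 = 0.0384 ms.
Per-hop propagation t_prop = 2000000/215000000 = 9.30233 ms.
Pipeline fill: first packet needs 4·t_tx to clear all hops; remaining 144 packets each add one t_tx.
Total = (4+145-1)·t_tx + 4·t_prop = 148·0.0384 + 4·9.30233 = 42.9 ms.

42.9 ms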